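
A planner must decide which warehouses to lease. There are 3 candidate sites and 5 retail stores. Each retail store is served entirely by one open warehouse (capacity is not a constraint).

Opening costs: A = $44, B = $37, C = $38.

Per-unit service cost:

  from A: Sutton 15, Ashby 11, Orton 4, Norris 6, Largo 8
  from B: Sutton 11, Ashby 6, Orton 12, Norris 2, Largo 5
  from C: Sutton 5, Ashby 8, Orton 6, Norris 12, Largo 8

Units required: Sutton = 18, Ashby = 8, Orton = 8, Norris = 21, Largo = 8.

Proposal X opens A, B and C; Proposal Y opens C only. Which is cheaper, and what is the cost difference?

Proposal X is cheaper by 185.

Proposal X: {A, B, C}: Sutton→C 5·18=90, Ashby→B 6·8=48, Orton→A 4·8=32, Norris→B 2·21=42, Largo→B 5·8=40. Service 252; fixed 119; total 371.
Proposal Y: {C}: Sutton→C 5·18=90, Ashby→C 8·8=64, Orton→C 6·8=48, Norris→C 12·21=252, Largo→C 8·8=64. Service 518; fixed 38; total 556.
Difference: |371 − 556| = 185.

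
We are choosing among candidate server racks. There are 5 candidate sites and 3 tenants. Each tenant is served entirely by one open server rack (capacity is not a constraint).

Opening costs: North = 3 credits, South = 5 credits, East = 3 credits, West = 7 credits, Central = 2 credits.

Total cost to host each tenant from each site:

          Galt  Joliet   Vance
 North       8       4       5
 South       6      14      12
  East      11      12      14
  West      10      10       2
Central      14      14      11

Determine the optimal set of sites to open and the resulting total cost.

For any fixed open set, each tenant goes to its cheapest open site; total = fixed + service.
{North}: Galt→North 8, Joliet→North 4, Vance→North 5. Service 17; fixed 3; total 20.
{North, Central}: Galt→North 8, Joliet→North 4, Vance→North 5. Service 17; fixed 5; total 22.
{North, South}: service 15 + fixed 8 = 23
{North, South, East, West, Central}: Galt→South 6, Joliet→North 4, Vance→West 2. Service 12; fixed 20; total 32.
No other subset beats 20.

Open North only; minimum total cost 20.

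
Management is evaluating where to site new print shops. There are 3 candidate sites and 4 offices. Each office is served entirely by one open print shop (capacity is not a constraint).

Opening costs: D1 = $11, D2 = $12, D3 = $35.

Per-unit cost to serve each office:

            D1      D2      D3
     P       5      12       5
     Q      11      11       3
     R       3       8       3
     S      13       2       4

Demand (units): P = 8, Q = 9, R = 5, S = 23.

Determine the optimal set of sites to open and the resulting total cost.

For any fixed open set, each office goes to its cheapest open site; total = fixed + service.
{D2, D3}: P→D3 5·8=40, Q→D3 3·9=27, R→D3 3·5=15, S→D2 2·23=46. Service 128; fixed 47; total 175.
{D1, D2, D3}: service 128 + fixed 58 = 186
{D3}: service 174 + fixed 35 = 209
{D1}: P→D1 5·8=40, Q→D1 11·9=99, R→D1 3·5=15, S→D1 13·23=299. Service 453; fixed 11; total 464.
No other subset beats 175.

Open D2 and D3; minimum total cost 175.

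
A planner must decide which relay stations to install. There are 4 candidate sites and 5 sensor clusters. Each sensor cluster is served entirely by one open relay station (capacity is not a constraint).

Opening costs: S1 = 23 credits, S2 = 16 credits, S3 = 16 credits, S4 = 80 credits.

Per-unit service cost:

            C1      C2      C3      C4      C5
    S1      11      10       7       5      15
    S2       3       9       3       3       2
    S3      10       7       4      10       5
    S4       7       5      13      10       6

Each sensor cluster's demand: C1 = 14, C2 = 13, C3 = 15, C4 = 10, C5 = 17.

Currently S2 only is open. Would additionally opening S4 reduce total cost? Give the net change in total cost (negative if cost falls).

No — net change +28 (cost rises by 28).

Current service cost with {S2}: 268.
Adding S4: each sensor cluster re-picks its cheapest; new service cost 216, saving 52.
Extra fixed cost: 80. Net change = 80 − 52 = 28.
(Totals: 284 → 312.)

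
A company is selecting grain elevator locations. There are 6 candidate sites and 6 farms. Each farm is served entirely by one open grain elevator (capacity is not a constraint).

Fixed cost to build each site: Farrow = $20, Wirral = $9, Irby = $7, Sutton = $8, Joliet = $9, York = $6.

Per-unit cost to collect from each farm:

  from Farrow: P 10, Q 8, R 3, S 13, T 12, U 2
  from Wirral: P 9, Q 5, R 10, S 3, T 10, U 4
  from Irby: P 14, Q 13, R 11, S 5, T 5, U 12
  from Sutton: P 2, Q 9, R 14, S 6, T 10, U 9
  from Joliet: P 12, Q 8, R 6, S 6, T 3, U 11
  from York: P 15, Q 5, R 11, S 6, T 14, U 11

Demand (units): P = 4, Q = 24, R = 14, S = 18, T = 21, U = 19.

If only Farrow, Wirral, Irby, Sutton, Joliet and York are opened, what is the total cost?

Each farm is assigned to its cheapest site among the open ones.
{Farrow, Wirral, Irby, Sutton, Joliet, York}: P→Sutton 2·4=8, Q→Wirral 5·24=120, R→Farrow 3·14=42, S→Wirral 3·18=54, T→Joliet 3·21=63, U→Farrow 2·19=38. Service 325; fixed 59; total 384.

Total cost: 384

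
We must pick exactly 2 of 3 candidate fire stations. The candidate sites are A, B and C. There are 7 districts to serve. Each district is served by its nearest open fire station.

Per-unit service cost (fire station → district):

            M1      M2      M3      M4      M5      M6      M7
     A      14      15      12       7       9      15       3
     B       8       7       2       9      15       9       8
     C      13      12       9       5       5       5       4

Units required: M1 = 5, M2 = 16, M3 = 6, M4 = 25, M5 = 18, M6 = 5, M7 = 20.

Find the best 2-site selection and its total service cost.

With exactly 2 open, each district uses its cheapest among the chosen.
{B, C}: M1→B 8·5=40, M2→B 7·16=112, M3→B 2·6=12, M4→C 5·25=125, M5→C 5·18=90, M6→C 5·5=25, M7→C 4·20=80. Service cost 484.
{A, B}: service cost 606
{A, C}: service cost 611
Among all 3 size-2 choices, {B, C} is lowest.

Choose B and C; total service cost 484.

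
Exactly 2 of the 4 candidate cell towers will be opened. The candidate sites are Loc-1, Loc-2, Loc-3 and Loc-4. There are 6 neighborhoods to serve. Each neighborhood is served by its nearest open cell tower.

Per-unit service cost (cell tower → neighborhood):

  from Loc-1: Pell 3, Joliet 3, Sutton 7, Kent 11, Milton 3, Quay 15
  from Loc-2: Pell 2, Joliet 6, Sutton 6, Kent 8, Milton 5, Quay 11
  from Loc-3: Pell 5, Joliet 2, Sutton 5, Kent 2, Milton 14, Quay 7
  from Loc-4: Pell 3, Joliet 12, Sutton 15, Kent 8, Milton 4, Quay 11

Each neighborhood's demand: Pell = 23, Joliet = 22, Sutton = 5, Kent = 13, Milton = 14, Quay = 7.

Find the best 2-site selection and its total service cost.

With exactly 2 open, each neighborhood uses its cheapest among the chosen.
{Loc-1, Loc-3}: Pell→Loc-1 3·23=69, Joliet→Loc-3 2·22=44, Sutton→Loc-3 5·5=25, Kent→Loc-3 2·13=26, Milton→Loc-1 3·14=42, Quay→Loc-3 7·7=49. Service cost 255.
{Loc-2, Loc-3}: service cost 260
{Loc-3, Loc-4}: service cost 269
Among all 6 size-2 choices, {Loc-1, Loc-3} is lowest.

Choose Loc-1 and Loc-3; total service cost 255.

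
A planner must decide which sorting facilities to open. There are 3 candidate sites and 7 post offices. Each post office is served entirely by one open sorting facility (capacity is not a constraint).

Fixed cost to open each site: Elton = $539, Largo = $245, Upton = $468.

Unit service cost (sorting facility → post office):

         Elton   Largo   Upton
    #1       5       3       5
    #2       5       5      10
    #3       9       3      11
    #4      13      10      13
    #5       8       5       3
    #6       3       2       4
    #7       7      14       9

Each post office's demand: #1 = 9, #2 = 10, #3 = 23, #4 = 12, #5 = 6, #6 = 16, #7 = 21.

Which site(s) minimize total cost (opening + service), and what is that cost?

Open Largo only; minimum total cost 867.

For any fixed open set, each post office goes to its cheapest open site; total = fixed + service.
{Largo}: #1→Largo 3·9=27, #2→Largo 5·10=50, #3→Largo 3·23=69, #4→Largo 10·12=120, #5→Largo 5·6=30, #6→Largo 2·16=32, #7→Largo 14·21=294. Service 622; fixed 245; total 867.
{Largo, Upton}: service 505 + fixed 713 = 1218
{Elton}: service 701 + fixed 539 = 1240
{Elton, Largo, Upton}: service 463 + fixed 1252 = 1715
No other subset beats 867.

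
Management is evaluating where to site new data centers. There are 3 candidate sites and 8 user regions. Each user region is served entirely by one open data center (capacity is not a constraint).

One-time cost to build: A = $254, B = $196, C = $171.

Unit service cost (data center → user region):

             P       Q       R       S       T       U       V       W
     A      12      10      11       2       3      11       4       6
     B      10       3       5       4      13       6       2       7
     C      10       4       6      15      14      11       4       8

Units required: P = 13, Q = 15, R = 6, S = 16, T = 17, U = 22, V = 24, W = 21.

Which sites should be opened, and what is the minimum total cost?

Open B only; minimum total cost 1013.

For any fixed open set, each user region goes to its cheapest open site; total = fixed + service.
{B}: P→B 10·13=130, Q→B 3·15=45, R→B 5·6=30, S→B 4·16=64, T→B 13·17=221, U→B 6·22=132, V→B 2·24=48, W→B 7·21=147. Service 817; fixed 196; total 1013.
{A, B}: P→B 10·13=130, Q→B 3·15=45, R→B 5·6=30, S→A 2·16=32, T→A 3·17=51, U→B 6·22=132, V→B 2·24=48, W→A 6·21=126. Service 594; fixed 450; total 1044.
{A}: service 919 + fixed 254 = 1173
{A, B, C}: service 594 + fixed 621 = 1215
No other subset beats 1013.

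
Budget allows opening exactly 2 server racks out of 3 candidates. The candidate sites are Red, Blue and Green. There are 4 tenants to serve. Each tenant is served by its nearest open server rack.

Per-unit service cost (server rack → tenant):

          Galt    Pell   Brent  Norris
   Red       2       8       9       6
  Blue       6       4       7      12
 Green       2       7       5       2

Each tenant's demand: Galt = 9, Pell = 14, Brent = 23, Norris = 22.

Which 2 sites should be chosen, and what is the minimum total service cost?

Choose Blue and Green; total service cost 233.

With exactly 2 open, each tenant uses its cheapest among the chosen.
{Blue, Green}: Galt→Green 2·9=18, Pell→Blue 4·14=56, Brent→Green 5·23=115, Norris→Green 2·22=44. Service cost 233.
{Red, Green}: service cost 275
{Red, Blue}: service cost 367
Among all 3 size-2 choices, {Blue, Green} is lowest.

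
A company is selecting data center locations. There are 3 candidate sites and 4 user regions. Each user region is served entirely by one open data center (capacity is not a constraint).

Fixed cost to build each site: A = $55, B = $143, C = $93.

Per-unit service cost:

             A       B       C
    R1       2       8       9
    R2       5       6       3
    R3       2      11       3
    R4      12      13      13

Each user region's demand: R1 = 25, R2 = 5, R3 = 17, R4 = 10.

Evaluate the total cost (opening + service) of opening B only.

Each user region is assigned to its cheapest site among the open ones.
{B}: R1→B 8·25=200, R2→B 6·5=30, R3→B 11·17=187, R4→B 13·10=130. Service 547; fixed 143; total 690.

Total cost: 690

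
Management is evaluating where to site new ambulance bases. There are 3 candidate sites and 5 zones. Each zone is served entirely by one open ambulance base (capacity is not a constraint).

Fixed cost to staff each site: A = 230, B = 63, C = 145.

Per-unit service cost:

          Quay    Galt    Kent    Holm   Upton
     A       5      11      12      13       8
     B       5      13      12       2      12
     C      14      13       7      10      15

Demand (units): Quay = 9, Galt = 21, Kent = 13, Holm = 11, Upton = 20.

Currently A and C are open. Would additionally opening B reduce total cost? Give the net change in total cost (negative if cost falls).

Current service cost with {A, C}: 637.
Adding B: each zone re-picks its cheapest; new service cost 549, saving 88.
Extra fixed cost: 63. Net change = 63 − 88 = -25.
(Totals: 1012 → 987.)

Yes — net change −25 (cost falls by 25).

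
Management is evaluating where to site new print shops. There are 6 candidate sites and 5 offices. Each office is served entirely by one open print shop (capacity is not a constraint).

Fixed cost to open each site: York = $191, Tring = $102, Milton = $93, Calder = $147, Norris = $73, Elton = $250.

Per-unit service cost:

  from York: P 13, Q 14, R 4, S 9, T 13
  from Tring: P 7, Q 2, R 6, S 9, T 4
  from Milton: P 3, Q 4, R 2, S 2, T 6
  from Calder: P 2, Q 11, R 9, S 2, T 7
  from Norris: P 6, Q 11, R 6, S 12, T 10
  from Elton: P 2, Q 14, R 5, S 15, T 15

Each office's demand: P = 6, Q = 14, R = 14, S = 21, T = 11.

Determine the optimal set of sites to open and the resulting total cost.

For any fixed open set, each office goes to its cheapest open site; total = fixed + service.
{Milton}: P→Milton 3·6=18, Q→Milton 4·14=56, R→Milton 2·14=28, S→Milton 2·21=42, T→Milton 6·11=66. Service 210; fixed 93; total 303.
{Tring, Milton}: P→Milton 3·6=18, Q→Tring 2·14=28, R→Milton 2·14=28, S→Milton 2·21=42, T→Tring 4·11=44. Service 160; fixed 195; total 355.
{Milton, Norris}: service 210 + fixed 166 = 376
{York, Tring, Milton, Calder, Norris, Elton}: P→Calder 2·6=12, Q→Tring 2·14=28, R→Milton 2·14=28, S→Milton 2·21=42, T→Tring 4·11=44. Service 154; fixed 856; total 1010.
No other subset beats 303.

Open Milton only; minimum total cost 303.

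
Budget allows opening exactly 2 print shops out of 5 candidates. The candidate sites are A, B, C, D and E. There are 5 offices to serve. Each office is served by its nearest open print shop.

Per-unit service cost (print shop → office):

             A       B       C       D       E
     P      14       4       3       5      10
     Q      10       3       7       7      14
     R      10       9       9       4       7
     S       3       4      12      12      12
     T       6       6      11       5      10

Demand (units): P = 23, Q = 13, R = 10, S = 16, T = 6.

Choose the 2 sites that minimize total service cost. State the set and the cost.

Choose B and D; total service cost 265.

With exactly 2 open, each office uses its cheapest among the chosen.
{B, D}: P→B 4·23=92, Q→B 3·13=39, R→D 4·10=40, S→B 4·16=64, T→D 5·6=30. Service cost 265.
{B, C}: service cost 298
{B, E}: service cost 301
Among all 10 size-2 choices, {B, D} is lowest.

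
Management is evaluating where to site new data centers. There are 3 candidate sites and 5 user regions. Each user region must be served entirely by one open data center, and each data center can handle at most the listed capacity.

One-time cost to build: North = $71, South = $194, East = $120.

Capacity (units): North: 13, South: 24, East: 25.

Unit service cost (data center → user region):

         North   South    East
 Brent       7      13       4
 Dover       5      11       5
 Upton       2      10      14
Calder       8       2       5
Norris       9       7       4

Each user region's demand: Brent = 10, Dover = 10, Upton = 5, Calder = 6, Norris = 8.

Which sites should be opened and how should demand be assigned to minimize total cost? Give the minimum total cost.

Minimum total cost: 522

Open {South, East}: Brent→East 4·10=40, Dover→East 5·10=50, Upton→South 10·5=50, Calder→South 2·6=12, Norris→South 7·8=56.
Loads: South carries 19/24, East carries 20/25. Service 208; fixed 314; total 522.
Next best feasible plan costs 542.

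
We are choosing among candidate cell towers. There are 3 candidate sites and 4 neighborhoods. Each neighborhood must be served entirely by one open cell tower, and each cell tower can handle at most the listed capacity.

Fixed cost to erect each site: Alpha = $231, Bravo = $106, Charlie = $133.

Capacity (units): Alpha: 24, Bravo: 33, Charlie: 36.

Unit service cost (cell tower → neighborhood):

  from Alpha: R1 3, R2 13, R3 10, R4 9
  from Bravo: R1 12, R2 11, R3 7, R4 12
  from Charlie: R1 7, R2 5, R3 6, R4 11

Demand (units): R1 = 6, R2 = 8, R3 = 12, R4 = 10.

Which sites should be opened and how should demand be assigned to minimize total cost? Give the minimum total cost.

Minimum total cost: 397

Open {Charlie}: R1→Charlie 7·6=42, R2→Charlie 5·8=40, R3→Charlie 6·12=72, R4→Charlie 11·10=110.
Loads: Charlie carries 36/36. Service 264; fixed 133; total 397.
Next best feasible plan costs 503.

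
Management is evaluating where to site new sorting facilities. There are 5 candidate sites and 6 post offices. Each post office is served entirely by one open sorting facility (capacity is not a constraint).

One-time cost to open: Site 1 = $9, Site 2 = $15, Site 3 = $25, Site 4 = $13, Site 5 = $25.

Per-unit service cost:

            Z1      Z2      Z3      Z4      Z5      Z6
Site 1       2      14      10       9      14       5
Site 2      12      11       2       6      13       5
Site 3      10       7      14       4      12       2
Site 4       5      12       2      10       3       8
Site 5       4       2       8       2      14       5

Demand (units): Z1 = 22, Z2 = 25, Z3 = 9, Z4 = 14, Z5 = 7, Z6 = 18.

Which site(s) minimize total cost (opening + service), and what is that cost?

For any fixed open set, each post office goes to its cheapest open site; total = fixed + service.
{Site 1, Site 3, Site 4, Site 5}: Z1→Site 1 2·22=44, Z2→Site 5 2·25=50, Z3→Site 4 2·9=18, Z4→Site 5 2·14=28, Z5→Site 4 3·7=21, Z6→Site 3 2·18=36. Service 197; fixed 72; total 269.
{Site 1, Site 2, Site 3, Site 4, Site 5}: Z1→Site 1 2·22=44, Z2→Site 5 2·25=50, Z3→Site 2 2·9=18, Z4→Site 5 2·14=28, Z5→Site 4 3·7=21, Z6→Site 3 2·18=36. Service 197; fixed 87; total 284.
{Site 1, Site 4, Site 5}: service 251 + fixed 47 = 298
{Site 1}: service 798 + fixed 9 = 807
No other subset beats 269.

Open Site 1, Site 3, Site 4 and Site 5; minimum total cost 269.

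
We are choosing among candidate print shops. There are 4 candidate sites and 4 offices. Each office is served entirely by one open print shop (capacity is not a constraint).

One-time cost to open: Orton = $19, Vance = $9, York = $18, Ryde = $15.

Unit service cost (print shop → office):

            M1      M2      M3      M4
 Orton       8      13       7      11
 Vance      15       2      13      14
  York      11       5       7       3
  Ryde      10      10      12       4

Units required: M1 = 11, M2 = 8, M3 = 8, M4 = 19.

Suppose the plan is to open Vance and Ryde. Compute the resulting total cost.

Each office is assigned to its cheapest site among the open ones.
{Vance, Ryde}: M1→Ryde 10·11=110, M2→Vance 2·8=16, M3→Ryde 12·8=96, M4→Ryde 4·19=76. Service 298; fixed 24; total 322.

Total cost: 322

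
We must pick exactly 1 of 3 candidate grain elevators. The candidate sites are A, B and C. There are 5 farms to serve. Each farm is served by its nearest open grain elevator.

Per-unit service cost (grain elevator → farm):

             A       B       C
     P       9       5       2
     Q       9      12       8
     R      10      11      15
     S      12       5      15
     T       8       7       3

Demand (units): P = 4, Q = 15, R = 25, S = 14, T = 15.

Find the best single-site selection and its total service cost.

Choose B only; total service cost 650.

With exactly 1 open, each farm uses its cheapest among the chosen.
{B}: P→B 5·4=20, Q→B 12·15=180, R→B 11·25=275, S→B 5·14=70, T→B 7·15=105. Service cost 650.
{A}: service cost 709
{C}: service cost 758
Among all 3 size-1 choices, {B} is lowest.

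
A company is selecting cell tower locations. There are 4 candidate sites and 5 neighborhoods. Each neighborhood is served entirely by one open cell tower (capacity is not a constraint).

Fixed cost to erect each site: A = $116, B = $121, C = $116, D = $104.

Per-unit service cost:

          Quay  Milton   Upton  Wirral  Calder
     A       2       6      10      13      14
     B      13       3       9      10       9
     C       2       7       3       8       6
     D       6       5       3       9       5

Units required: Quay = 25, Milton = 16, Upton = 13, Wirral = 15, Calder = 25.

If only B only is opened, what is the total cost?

Total cost: 986

Each neighborhood is assigned to its cheapest site among the open ones.
{B}: Quay→B 13·25=325, Milton→B 3·16=48, Upton→B 9·13=117, Wirral→B 10·15=150, Calder→B 9·25=225. Service 865; fixed 121; total 986.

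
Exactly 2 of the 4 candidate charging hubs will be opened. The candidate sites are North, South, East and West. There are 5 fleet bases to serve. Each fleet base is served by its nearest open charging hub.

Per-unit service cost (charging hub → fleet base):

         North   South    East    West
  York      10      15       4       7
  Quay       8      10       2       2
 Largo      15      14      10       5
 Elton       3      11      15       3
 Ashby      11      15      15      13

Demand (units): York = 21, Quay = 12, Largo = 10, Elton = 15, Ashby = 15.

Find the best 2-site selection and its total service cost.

With exactly 2 open, each fleet base uses its cheapest among the chosen.
{East, West}: York→East 4·21=84, Quay→East 2·12=24, Largo→West 5·10=50, Elton→West 3·15=45, Ashby→West 13·15=195. Service cost 398.
{North, East}: service cost 418
{North, West}: service cost 431
Among all 6 size-2 choices, {East, West} is lowest.

Choose East and West; total service cost 398.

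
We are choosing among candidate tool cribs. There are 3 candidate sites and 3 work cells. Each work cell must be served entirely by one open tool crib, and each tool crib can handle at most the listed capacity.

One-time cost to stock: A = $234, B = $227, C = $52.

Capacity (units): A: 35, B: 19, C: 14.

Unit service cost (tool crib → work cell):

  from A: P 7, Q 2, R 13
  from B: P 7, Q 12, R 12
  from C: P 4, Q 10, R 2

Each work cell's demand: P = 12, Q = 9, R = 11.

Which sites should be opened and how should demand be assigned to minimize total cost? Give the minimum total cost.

Open {A, C}: P→A 7·12=84, Q→A 2·9=18, R→C 2·11=22.
Loads: A carries 21/35, C carries 11/14. Service 124; fixed 286; total 410.
Next best feasible plan costs 479.

Minimum total cost: 410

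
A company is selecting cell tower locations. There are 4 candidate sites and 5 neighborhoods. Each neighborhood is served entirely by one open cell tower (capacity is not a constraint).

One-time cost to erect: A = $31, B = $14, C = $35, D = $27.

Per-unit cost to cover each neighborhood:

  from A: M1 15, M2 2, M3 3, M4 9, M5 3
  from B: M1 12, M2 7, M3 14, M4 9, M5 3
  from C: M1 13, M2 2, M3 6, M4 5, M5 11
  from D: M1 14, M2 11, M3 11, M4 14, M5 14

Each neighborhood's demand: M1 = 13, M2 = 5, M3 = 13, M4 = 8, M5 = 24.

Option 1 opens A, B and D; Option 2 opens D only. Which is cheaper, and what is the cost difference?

Option 1: {A, B, D}: M1→B 12·13=156, M2→A 2·5=10, M3→A 3·13=39, M4→A 9·8=72, M5→A 3·24=72. Service 349; fixed 72; total 421.
Option 2: {D}: M1→D 14·13=182, M2→D 11·5=55, M3→D 11·13=143, M4→D 14·8=112, M5→D 14·24=336. Service 828; fixed 27; total 855.
Difference: |421 − 855| = 434.

Option 1 is cheaper by 434.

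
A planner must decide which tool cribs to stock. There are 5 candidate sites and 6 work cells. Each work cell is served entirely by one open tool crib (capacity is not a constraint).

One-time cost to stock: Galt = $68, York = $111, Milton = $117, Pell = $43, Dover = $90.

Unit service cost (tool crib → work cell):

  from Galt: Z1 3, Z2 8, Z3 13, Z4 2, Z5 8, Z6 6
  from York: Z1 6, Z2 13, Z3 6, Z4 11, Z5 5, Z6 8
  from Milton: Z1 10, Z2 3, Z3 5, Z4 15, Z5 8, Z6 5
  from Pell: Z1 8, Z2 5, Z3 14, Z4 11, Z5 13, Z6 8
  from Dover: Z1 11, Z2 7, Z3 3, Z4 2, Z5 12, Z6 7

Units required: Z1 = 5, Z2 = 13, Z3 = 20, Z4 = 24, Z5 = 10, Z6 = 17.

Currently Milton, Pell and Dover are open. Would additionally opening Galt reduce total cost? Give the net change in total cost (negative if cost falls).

No — net change +43 (cost rises by 43).

Current service cost with {Milton, Pell, Dover}: 352.
Adding Galt: each work cell re-picks its cheapest; new service cost 327, saving 25.
Extra fixed cost: 68. Net change = 68 − 25 = 43.
(Totals: 602 → 645.)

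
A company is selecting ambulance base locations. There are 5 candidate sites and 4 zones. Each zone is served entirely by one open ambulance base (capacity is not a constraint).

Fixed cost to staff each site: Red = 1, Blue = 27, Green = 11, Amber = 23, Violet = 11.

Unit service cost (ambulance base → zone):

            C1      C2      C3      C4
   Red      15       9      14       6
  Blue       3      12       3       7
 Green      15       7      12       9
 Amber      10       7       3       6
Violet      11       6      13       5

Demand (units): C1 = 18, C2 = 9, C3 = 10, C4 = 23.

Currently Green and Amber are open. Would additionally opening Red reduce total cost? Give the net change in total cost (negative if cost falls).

Current service cost with {Green, Amber}: 411.
Adding Red: each zone re-picks its cheapest; new service cost 411, saving 0.
Extra fixed cost: 1. Net change = 1 − 0 = 1.
(Totals: 445 → 446.)

No — net change +1 (cost rises by 1).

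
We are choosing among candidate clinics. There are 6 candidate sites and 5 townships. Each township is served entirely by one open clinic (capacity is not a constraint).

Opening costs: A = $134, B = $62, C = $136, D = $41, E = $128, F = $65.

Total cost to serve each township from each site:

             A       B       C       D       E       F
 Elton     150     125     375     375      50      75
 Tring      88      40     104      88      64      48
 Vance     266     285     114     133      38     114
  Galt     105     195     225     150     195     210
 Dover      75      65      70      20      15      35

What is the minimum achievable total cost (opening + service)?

Minimum total cost: 486

For any fixed open set, each township goes to its cheapest open site; total = fixed + service.
{D, E}: Elton→E 50, Tring→E 64, Vance→E 38, Galt→D 150, Dover→E 15. Service 317; fixed 169; total 486.
{E}: service 362 + fixed 128 = 490
{D, F}: Elton→F 75, Tring→F 48, Vance→F 114, Galt→D 150, Dover→D 20. Service 407; fixed 106; total 513.
{A, B, C, D, E, F}: service 248 + fixed 566 = 814
No other subset beats 486.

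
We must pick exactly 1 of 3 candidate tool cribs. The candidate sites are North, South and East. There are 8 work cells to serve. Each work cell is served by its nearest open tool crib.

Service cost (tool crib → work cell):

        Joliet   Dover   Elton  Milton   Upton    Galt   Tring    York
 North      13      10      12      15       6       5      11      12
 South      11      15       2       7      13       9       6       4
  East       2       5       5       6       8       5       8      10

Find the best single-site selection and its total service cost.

Choose East only; total service cost 49.

With exactly 1 open, each work cell uses its cheapest among the chosen.
{East}: Joliet→East 2, Dover→East 5, Elton→East 5, Milton→East 6, Upton→East 8, Galt→East 5, Tring→East 8, York→East 10. Service cost 49.
{South}: service cost 67
{North}: service cost 84
Among all 3 size-1 choices, {East} is lowest.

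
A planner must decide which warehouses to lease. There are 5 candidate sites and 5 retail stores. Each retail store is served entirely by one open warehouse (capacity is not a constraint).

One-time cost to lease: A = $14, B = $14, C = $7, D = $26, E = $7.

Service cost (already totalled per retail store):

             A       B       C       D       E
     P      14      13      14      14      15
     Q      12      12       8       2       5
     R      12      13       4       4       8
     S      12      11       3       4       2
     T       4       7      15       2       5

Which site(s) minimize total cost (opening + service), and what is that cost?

For any fixed open set, each retail store goes to its cheapest open site; total = fixed + service.
{E}: P→E 15, Q→E 5, R→E 8, S→E 2, T→E 5. Service 35; fixed 7; total 42.
{C, E}: service 30 + fixed 14 = 44
{C}: service 44 + fixed 7 = 51
{A, B, C, D, E}: service 23 + fixed 68 = 91
No other subset beats 42.

Open E only; minimum total cost 42.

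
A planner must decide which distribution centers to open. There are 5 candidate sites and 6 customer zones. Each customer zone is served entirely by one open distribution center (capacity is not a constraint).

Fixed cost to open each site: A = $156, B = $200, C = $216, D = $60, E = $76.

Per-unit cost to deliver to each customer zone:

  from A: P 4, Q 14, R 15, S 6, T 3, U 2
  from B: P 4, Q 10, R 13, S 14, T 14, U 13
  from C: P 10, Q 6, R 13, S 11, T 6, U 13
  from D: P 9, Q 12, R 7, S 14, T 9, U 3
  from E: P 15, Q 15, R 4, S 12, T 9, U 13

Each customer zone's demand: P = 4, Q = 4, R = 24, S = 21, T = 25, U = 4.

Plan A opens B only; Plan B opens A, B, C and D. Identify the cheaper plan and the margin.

Plan A: {B}: P→B 4·4=16, Q→B 10·4=40, R→B 13·24=312, S→B 14·21=294, T→B 14·25=350, U→B 13·4=52. Service 1064; fixed 200; total 1264.
Plan B: {A, B, C, D}: P→A 4·4=16, Q→C 6·4=24, R→D 7·24=168, S→A 6·21=126, T→A 3·25=75, U→A 2·4=8. Service 417; fixed 632; total 1049.
Difference: |1264 − 1049| = 215.

Plan B is cheaper by 215.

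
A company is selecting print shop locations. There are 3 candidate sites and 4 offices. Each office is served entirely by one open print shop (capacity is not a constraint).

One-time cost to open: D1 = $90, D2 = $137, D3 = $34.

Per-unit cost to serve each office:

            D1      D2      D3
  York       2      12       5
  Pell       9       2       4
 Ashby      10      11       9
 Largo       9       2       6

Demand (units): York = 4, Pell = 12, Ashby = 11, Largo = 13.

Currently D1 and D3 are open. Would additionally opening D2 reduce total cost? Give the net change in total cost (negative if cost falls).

Current service cost with {D1, D3}: 233.
Adding D2: each office re-picks its cheapest; new service cost 157, saving 76.
Extra fixed cost: 137. Net change = 137 − 76 = 61.
(Totals: 357 → 418.)

No — net change +61 (cost rises by 61).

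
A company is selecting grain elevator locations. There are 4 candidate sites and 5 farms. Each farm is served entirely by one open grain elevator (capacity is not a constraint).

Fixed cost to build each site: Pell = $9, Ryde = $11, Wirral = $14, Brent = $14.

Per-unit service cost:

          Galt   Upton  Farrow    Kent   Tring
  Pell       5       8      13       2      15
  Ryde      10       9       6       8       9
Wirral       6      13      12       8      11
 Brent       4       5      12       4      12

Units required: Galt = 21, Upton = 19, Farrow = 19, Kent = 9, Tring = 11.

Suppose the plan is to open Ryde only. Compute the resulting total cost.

Total cost: 677

Each farm is assigned to its cheapest site among the open ones.
{Ryde}: Galt→Ryde 10·21=210, Upton→Ryde 9·19=171, Farrow→Ryde 6·19=114, Kent→Ryde 8·9=72, Tring→Ryde 9·11=99. Service 666; fixed 11; total 677.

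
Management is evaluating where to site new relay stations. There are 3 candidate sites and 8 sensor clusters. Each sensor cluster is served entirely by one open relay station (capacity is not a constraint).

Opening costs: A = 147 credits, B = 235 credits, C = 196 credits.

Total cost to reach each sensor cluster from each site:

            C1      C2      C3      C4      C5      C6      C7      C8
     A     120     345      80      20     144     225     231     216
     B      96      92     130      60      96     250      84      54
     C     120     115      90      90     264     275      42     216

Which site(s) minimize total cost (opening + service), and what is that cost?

For any fixed open set, each sensor cluster goes to its cheapest open site; total = fixed + service.
{B}: C1→B 96, C2→B 92, C3→B 130, C4→B 60, C5→B 96, C6→B 250, C7→B 84, C8→B 54. Service 862; fixed 235; total 1097.
{A, B}: service 747 + fixed 382 = 1129
{B, C}: service 780 + fixed 431 = 1211
{A, B, C}: C1→B 96, C2→B 92, C3→A 80, C4→A 20, C5→B 96, C6→A 225, C7→C 42, C8→B 54. Service 705; fixed 578; total 1283.
No other subset beats 1097.

Open B only; minimum total cost 1097.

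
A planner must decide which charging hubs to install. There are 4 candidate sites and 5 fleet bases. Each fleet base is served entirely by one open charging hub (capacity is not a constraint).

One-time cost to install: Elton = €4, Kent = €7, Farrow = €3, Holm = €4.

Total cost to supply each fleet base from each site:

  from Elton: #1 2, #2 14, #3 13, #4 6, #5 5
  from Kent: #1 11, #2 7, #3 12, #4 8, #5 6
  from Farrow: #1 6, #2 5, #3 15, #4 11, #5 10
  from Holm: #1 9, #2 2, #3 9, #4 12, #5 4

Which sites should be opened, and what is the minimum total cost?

For any fixed open set, each fleet base goes to its cheapest open site; total = fixed + service.
{Elton, Holm}: #1→Elton 2, #2→Holm 2, #3→Holm 9, #4→Elton 6, #5→Holm 4. Service 23; fixed 8; total 31.
{Elton, Farrow, Holm}: #1→Elton 2, #2→Holm 2, #3→Holm 9, #4→Elton 6, #5→Holm 4. Service 23; fixed 11; total 34.
{Elton, Kent, Holm}: service 23 + fixed 15 = 38
{Elton, Kent, Farrow, Holm}: #1→Elton 2, #2→Holm 2, #3→Holm 9, #4→Elton 6, #5→Holm 4. Service 23; fixed 18; total 41.
No other subset beats 31.

Open Elton and Holm; minimum total cost 31.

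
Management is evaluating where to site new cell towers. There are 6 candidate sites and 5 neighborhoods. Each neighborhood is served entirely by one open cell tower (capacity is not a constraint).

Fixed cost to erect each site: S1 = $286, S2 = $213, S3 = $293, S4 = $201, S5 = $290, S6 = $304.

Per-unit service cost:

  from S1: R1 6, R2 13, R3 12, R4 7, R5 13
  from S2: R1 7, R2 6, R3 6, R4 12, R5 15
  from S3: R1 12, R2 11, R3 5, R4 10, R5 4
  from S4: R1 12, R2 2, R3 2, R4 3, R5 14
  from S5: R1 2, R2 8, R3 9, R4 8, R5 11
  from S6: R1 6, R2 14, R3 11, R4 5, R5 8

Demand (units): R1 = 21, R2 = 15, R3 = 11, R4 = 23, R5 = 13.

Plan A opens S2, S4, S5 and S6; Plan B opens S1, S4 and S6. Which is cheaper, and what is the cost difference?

Plan B is cheaper by 133.

Plan A: {S2, S4, S5, S6}: R1→S5 2·21=42, R2→S4 2·15=30, R3→S4 2·11=22, R4→S4 3·23=69, R5→S6 8·13=104. Service 267; fixed 1008; total 1275.
Plan B: {S1, S4, S6}: R1→S1 6·21=126, R2→S4 2·15=30, R3→S4 2·11=22, R4→S4 3·23=69, R5→S6 8·13=104. Service 351; fixed 791; total 1142.
Difference: |1275 − 1142| = 133.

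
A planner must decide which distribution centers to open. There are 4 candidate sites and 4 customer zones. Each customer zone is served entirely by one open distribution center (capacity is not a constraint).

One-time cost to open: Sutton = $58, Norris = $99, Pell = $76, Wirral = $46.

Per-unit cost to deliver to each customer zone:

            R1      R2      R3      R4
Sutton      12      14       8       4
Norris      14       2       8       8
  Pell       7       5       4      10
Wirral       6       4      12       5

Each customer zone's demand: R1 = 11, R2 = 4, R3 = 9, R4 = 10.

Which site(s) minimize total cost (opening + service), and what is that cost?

Open Wirral only; minimum total cost 286.

For any fixed open set, each customer zone goes to its cheapest open site; total = fixed + service.
{Wirral}: R1→Wirral 6·11=66, R2→Wirral 4·4=16, R3→Wirral 12·9=108, R4→Wirral 5·10=50. Service 240; fixed 46; total 286.
{Pell, Wirral}: service 168 + fixed 122 = 290
{Sutton, Wirral}: R1→Wirral 6·11=66, R2→Wirral 4·4=16, R3→Sutton 8·9=72, R4→Sutton 4·10=40. Service 194; fixed 104; total 298.
{Sutton, Norris, Pell, Wirral}: R1→Wirral 6·11=66, R2→Norris 2·4=8, R3→Pell 4·9=36, R4→Sutton 4·10=40. Service 150; fixed 279; total 429.
No other subset beats 286.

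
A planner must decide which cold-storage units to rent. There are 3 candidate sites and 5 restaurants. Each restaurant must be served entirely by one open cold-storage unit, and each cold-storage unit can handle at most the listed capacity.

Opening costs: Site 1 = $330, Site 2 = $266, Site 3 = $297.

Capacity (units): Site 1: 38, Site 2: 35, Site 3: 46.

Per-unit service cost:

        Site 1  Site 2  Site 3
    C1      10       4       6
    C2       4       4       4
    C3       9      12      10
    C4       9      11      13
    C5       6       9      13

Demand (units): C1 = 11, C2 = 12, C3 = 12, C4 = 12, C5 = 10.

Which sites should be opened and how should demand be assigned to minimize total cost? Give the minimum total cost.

Open {Site 1, Site 2}: C1→Site 2 4·11=44, C2→Site 2 4·12=48, C3→Site 1 9·12=108, C4→Site 1 9·12=108, C5→Site 1 6·10=60.
Loads: Site 1 carries 34/38, Site 2 carries 23/35. Service 368; fixed 596; total 964.
Next best feasible plan costs 988.

Minimum total cost: 964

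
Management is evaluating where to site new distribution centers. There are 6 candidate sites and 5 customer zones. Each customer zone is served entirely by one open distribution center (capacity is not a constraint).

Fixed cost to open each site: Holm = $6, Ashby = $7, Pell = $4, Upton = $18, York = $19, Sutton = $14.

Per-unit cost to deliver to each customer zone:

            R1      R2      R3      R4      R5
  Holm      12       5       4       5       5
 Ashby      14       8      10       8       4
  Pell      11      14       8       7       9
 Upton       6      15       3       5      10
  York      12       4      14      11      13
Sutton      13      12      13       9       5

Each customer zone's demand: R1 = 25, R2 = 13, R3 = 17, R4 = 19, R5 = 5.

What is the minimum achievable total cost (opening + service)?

For any fixed open set, each customer zone goes to its cheapest open site; total = fixed + service.
{Holm, Upton}: R1→Upton 6·25=150, R2→Holm 5·13=65, R3→Upton 3·17=51, R4→Holm 5·19=95, R5→Holm 5·5=25. Service 386; fixed 24; total 410.
{Holm, Ashby, Upton}: service 381 + fixed 31 = 412
{Ashby, Upton, York}: R1→Upton 6·25=150, R2→York 4·13=52, R3→Upton 3·17=51, R4→Upton 5·19=95, R5→Ashby 4·5=20. Service 368; fixed 44; total 412.
{Holm, Ashby, Pell, Upton, York, Sutton}: R1→Upton 6·25=150, R2→York 4·13=52, R3→Upton 3·17=51, R4→Holm 5·19=95, R5→Ashby 4·5=20. Service 368; fixed 68; total 436.
No other subset beats 410.

Minimum total cost: 410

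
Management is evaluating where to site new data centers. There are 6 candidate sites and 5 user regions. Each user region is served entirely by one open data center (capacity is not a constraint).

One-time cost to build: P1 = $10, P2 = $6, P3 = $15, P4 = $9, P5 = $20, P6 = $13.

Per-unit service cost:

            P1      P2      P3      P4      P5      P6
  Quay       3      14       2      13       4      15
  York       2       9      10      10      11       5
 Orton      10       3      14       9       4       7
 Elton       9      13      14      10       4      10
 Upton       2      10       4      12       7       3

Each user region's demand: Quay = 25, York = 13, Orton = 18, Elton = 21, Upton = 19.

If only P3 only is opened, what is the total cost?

Each user region is assigned to its cheapest site among the open ones.
{P3}: Quay→P3 2·25=50, York→P3 10·13=130, Orton→P3 14·18=252, Elton→P3 14·21=294, Upton→P3 4·19=76. Service 802; fixed 15; total 817.

Total cost: 817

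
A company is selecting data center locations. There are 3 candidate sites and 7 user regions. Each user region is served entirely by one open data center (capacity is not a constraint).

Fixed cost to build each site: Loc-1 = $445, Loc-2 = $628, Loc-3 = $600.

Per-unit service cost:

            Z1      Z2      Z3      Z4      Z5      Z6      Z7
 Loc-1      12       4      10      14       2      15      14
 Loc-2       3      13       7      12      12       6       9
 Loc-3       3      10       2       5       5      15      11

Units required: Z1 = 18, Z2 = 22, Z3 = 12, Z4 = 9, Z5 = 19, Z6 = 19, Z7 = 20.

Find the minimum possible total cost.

Minimum total cost: 1543

For any fixed open set, each user region goes to its cheapest open site; total = fixed + service.
{Loc-3}: Z1→Loc-3 3·18=54, Z2→Loc-3 10·22=220, Z3→Loc-3 2·12=24, Z4→Loc-3 5·9=45, Z5→Loc-3 5·19=95, Z6→Loc-3 15·19=285, Z7→Loc-3 11·20=220. Service 943; fixed 600; total 1543.
{Loc-1}: service 1153 + fixed 445 = 1598
{Loc-2}: Z1→Loc-2 3·18=54, Z2→Loc-2 13·22=286, Z3→Loc-2 7·12=84, Z4→Loc-2 12·9=108, Z5→Loc-2 12·19=228, Z6→Loc-2 6·19=114, Z7→Loc-2 9·20=180. Service 1054; fixed 628; total 1682.
{Loc-1, Loc-2, Loc-3}: service 543 + fixed 1673 = 2216
No other subset beats 1543.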